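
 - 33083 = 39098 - 72181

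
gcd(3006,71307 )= 9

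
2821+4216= 7037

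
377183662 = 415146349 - 37962687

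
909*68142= 61941078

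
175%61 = 53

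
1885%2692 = 1885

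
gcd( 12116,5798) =26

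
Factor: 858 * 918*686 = 540323784  =  2^3*3^4*7^3*11^1*13^1 *17^1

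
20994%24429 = 20994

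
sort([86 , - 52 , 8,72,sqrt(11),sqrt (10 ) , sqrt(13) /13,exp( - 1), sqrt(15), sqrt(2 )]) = [ - 52, sqrt(13) /13, exp( - 1), sqrt(2),  sqrt(10),sqrt( 11), sqrt(15),  8,  72, 86]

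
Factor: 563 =563^1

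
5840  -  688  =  5152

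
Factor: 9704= 2^3*1213^1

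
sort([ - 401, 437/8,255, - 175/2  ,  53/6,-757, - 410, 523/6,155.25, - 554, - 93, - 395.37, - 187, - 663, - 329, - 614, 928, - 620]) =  [-757, - 663, - 620, - 614, - 554, - 410, - 401, - 395.37, - 329,  -  187, - 93, - 175/2, 53/6,437/8 , 523/6,155.25,255, 928 ]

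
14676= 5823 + 8853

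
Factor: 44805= 3^1*5^1*29^1 * 103^1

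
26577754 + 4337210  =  30914964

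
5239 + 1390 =6629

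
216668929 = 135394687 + 81274242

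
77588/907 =77588/907  =  85.54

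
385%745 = 385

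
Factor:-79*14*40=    - 44240=- 2^4*5^1*7^1*79^1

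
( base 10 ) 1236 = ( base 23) 27H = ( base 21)2gi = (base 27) 1il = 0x4D4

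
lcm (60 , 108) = 540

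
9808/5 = 1961 + 3/5= 1961.60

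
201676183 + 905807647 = 1107483830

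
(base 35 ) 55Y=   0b1100010111110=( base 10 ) 6334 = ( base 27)8IG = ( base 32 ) 65U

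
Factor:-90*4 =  - 2^3*3^2*5^1 = -360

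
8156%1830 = 836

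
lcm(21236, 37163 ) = 148652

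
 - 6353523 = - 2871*2213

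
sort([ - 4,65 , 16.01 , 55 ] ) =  [ - 4,16.01,  55, 65 ] 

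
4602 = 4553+49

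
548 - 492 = 56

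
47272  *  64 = 3025408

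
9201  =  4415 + 4786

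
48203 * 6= 289218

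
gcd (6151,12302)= 6151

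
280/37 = 280/37 = 7.57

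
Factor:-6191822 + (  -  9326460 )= - 2^1*13^1*596857^1 = -15518282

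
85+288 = 373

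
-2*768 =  - 1536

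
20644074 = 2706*7629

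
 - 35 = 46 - 81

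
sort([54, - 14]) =[ - 14, 54 ]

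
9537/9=3179/3= 1059.67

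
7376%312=200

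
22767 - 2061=20706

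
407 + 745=1152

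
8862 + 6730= 15592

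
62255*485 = 30193675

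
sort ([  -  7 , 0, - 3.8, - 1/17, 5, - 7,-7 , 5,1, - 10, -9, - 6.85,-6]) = [-10, - 9 , - 7, - 7, - 7 , - 6.85, - 6, - 3.8,  -  1/17 , 0, 1,5, 5]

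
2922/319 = 9 + 51/319 = 9.16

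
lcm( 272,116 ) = 7888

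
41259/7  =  41259/7 = 5894.14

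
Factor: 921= 3^1*307^1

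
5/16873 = 5/16873 = 0.00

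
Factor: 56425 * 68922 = 3888923850=2^1*3^2*5^2 *7^1 * 37^1*61^1*547^1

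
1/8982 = 1/8982 = 0.00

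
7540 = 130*58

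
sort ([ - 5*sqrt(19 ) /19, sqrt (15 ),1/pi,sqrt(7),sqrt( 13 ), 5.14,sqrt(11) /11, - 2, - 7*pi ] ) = [ -7*pi, - 2,  -  5*sqrt( 19)/19,sqrt(11 )/11, 1/pi,sqrt(7), sqrt( 13), sqrt( 15 ), 5.14]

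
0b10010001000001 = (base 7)36026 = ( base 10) 9281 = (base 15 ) 2B3B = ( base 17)1f1g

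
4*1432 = 5728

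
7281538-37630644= - 30349106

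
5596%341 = 140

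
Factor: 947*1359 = 1286973=3^2*151^1*947^1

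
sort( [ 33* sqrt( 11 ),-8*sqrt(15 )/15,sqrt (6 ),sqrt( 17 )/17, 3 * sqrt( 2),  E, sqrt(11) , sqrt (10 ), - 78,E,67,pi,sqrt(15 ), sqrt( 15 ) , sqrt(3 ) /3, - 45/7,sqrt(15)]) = [-78, - 45/7, -8*sqrt(15 ) /15,sqrt( 17)/17,sqrt(3)/3, sqrt( 6), E, E, pi,sqrt( 10 ),  sqrt(11),sqrt (15),sqrt(15),sqrt( 15) , 3*sqrt( 2 ) , 67,33*sqrt(11 )]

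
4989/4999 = 4989/4999 = 1.00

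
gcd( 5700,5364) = 12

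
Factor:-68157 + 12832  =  -5^2*2213^1 = -55325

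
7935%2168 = 1431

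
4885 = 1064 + 3821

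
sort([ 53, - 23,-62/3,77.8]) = [ - 23, - 62/3,53 , 77.8] 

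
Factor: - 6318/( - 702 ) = 3^2  =  9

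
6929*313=2168777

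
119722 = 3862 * 31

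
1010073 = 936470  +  73603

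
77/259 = 11/37=0.30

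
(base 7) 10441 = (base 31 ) 2MM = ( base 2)101001000010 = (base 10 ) 2626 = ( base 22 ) 598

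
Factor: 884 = 2^2 *13^1*17^1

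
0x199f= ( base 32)6CV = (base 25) ac9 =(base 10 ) 6559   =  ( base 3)22222221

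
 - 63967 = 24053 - 88020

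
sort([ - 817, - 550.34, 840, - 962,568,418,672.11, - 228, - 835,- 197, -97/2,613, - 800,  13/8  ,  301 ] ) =[ - 962,- 835, - 817, - 800,-550.34,-228 , - 197, - 97/2,13/8,301, 418 , 568 , 613,672.11,840]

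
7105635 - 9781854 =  - 2676219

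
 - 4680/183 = - 1560/61= -  25.57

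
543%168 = 39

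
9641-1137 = 8504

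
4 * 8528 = 34112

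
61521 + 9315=70836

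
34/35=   34/35 = 0.97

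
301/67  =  4 + 33/67=4.49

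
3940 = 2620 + 1320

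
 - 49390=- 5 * 9878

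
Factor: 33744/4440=38/5 =2^1*5^(- 1)*19^1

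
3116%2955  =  161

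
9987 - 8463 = 1524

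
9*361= 3249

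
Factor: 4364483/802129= 37^1*117959^1 * 802129^ (-1 ) 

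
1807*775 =1400425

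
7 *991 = 6937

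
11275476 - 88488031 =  - 77212555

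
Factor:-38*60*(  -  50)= 114000=2^4*3^1*5^3*19^1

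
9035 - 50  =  8985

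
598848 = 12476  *48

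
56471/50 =1129 + 21/50 = 1129.42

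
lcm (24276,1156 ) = 24276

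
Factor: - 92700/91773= - 2^2*3^(-2 )*5^2*11^( - 1)=-  100/99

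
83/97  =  83/97 = 0.86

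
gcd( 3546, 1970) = 394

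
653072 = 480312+172760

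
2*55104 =110208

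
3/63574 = 3/63574 = 0.00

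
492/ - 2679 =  - 164/893 =- 0.18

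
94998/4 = 23749 + 1/2 = 23749.50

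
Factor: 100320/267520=2^( - 3 )*3^1=3/8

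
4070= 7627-3557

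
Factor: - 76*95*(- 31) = 223820 = 2^2*5^1*19^2*31^1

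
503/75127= 503/75127 = 0.01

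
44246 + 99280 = 143526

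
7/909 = 7/909 = 0.01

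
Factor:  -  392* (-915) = 358680 = 2^3*3^1*5^1*7^2*61^1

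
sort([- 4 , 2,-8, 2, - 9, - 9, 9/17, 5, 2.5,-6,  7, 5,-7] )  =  [-9,-9 , - 8, - 7, - 6 , - 4, 9/17, 2, 2, 2.5,5, 5, 7]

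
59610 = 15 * 3974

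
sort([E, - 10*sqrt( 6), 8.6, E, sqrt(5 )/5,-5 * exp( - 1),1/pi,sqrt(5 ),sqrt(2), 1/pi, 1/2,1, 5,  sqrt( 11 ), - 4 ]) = [ - 10*sqrt( 6), - 4, - 5*exp(-1 ), 1/pi, 1/pi,  sqrt ( 5)/5,1/2,1, sqrt( 2), sqrt(5 ),  E, E,sqrt(11), 5, 8.6 ] 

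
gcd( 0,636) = 636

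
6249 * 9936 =62090064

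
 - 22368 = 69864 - 92232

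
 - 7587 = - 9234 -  - 1647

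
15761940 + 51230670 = 66992610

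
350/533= 350/533 = 0.66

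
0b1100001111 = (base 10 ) 783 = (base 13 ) 483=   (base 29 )r0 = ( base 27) 120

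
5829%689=317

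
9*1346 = 12114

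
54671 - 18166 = 36505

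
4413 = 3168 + 1245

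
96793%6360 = 1393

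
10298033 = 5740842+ 4557191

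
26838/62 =432 + 27/31 = 432.87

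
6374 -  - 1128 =7502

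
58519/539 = 58519/539 = 108.57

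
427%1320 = 427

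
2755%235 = 170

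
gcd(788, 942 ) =2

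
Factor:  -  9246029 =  - 13^1 * 31^1*22943^1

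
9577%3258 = 3061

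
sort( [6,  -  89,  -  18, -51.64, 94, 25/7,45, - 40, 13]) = [  -  89,-51.64, - 40,-18, 25/7,6 , 13,  45,  94]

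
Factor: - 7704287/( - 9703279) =23^1 * 31^( - 1)* 47^1*7127^1*313009^(  -  1)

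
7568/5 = 7568/5=1513.60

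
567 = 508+59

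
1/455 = 1/455 = 0.00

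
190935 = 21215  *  9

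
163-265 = -102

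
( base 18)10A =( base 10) 334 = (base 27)ca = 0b101001110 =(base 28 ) BQ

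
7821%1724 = 925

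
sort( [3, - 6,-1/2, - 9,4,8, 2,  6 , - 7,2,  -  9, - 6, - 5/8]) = [ - 9 , - 9,-7, - 6,-6, - 5/8, - 1/2, 2, 2, 3,4 , 6,8]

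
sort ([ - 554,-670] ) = [ - 670,-554 ] 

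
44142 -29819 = 14323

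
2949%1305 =339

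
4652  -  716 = 3936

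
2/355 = 2/355 = 0.01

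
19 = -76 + 95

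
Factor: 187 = 11^1*17^1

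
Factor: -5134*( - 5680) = 2^5*5^1*17^1*71^1*151^1  =  29161120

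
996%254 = 234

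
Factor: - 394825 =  - 5^2*17^1*929^1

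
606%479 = 127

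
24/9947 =24/9947 = 0.00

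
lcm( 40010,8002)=40010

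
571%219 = 133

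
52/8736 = 1/168 = 0.01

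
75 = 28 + 47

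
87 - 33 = 54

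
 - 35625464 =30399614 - 66025078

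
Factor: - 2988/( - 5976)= 1/2 = 2^( - 1)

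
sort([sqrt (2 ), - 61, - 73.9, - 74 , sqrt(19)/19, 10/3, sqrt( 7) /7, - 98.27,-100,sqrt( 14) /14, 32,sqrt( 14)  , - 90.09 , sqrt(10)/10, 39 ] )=[ - 100, - 98.27, - 90.09, - 74, - 73.9, - 61, sqrt( 19 )/19,sqrt(14 )/14 , sqrt ( 10)/10, sqrt( 7)/7,sqrt(2)  ,  10/3, sqrt(14) , 32, 39] 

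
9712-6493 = 3219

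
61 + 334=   395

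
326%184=142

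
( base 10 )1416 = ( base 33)19u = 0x588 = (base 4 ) 112020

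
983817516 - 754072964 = 229744552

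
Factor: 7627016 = 2^3* 17^1 *56081^1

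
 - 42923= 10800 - 53723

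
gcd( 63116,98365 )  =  1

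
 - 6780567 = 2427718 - 9208285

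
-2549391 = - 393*6487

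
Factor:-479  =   - 479^1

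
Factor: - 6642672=-2^4*3^1*138389^1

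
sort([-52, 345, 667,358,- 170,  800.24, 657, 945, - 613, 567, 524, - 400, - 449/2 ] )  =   [  -  613, - 400,  -  449/2 ,-170,-52, 345,358,524,567, 657 , 667, 800.24, 945 ] 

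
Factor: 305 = 5^1*61^1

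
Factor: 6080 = 2^6*5^1*19^1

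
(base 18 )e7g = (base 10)4678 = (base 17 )g33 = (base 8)11106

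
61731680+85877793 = 147609473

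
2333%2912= 2333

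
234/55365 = 78/18455 = 0.00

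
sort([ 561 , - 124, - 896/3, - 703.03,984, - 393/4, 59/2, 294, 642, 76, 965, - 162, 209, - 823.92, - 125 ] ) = [  -  823.92,- 703.03,-896/3, - 162, - 125 ,  -  124, - 393/4, 59/2,76, 209, 294,  561,642,965, 984 ] 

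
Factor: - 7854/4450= - 3927/2225=-3^1*5^(  -  2 ) *7^1*11^1*17^1 * 89^( - 1)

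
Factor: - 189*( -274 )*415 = 2^1 * 3^3*5^1 * 7^1 * 83^1*137^1=21491190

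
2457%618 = 603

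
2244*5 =11220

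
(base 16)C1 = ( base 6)521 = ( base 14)db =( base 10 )193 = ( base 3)21011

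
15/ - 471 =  - 5/157 = - 0.03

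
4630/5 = 926 = 926.00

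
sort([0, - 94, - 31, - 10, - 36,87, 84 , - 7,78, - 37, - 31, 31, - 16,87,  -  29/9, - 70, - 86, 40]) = [ - 94,  -  86,  -  70,- 37, - 36,-31, - 31,-16, - 10,- 7, - 29/9,0, 31, 40, 78, 84, 87, 87]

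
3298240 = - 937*( - 3520) 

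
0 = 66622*0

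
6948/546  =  1158/91 = 12.73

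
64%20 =4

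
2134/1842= 1067/921 = 1.16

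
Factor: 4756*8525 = 2^2*5^2*11^1*29^1*31^1*41^1 = 40544900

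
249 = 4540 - 4291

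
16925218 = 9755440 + 7169778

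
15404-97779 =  - 82375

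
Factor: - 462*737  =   - 340494 = - 2^1*3^1*7^1*11^2*67^1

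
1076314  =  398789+677525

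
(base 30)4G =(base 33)44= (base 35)3v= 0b10001000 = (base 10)136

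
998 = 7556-6558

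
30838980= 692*44565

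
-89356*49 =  - 4378444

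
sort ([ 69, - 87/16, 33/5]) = [ - 87/16, 33/5,69]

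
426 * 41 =17466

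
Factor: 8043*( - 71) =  - 3^1*7^1*71^1*383^1= -571053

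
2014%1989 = 25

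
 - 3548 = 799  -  4347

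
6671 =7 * 953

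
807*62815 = 50691705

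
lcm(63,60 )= 1260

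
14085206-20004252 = - 5919046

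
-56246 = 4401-60647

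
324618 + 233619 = 558237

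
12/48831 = 4/16277 = 0.00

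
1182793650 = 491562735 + 691230915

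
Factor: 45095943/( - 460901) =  - 3^1*7^( - 1)*65843^ ( - 1 )*15031981^1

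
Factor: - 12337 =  - 13^2 * 73^1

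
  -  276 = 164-440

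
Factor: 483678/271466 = 3^3*13^1 *197^ ( - 1 ) = 351/197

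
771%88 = 67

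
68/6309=68/6309 = 0.01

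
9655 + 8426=18081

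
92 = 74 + 18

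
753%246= 15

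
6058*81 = 490698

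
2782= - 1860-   -  4642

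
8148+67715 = 75863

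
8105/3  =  2701+2/3 = 2701.67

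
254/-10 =-26 + 3/5 = -25.40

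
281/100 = 2 + 81/100 = 2.81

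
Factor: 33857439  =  3^1*7^1 * 11^1*103^1*1423^1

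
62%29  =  4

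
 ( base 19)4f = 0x5B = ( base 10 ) 91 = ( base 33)2p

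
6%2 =0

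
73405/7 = 10486 + 3/7 =10486.43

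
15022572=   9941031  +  5081541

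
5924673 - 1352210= 4572463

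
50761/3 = 16920 +1/3=16920.33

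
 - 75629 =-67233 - 8396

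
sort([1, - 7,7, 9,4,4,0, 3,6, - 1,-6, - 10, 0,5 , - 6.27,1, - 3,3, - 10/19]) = [ - 10, - 7, - 6.27, - 6, - 3,-1, - 10/19,0,0,1,1,3,3,4,4,5,6,7,9 ] 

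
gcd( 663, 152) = 1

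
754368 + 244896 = 999264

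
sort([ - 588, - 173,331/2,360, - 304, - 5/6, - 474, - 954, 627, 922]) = [ - 954, - 588, - 474, - 304, - 173,-5/6, 331/2,360, 627, 922 ]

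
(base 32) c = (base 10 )12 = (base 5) 22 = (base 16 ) C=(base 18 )C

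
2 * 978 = 1956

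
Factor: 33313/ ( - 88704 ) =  - 2^ ( - 7) * 3^( - 2 )*11^(-1 )*4759^1 = - 4759/12672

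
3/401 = 3/401 = 0.01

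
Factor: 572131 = 7^1*37^1*47^2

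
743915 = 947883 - 203968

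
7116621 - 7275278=-158657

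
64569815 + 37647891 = 102217706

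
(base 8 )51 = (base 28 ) 1D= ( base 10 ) 41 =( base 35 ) 16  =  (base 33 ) 18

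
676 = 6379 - 5703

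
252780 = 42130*6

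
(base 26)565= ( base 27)4N4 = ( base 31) 3L7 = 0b110111010101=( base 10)3541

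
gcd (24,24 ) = 24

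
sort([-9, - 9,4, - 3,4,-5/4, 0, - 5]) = [  -  9, - 9, - 5,-3, - 5/4,0,4,4]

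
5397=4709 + 688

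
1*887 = 887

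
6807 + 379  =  7186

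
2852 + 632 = 3484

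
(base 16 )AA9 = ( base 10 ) 2729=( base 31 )2Q1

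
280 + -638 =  - 358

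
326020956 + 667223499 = 993244455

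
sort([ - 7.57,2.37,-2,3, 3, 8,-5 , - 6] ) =[ - 7.57, - 6,-5, - 2,2.37,3 , 3,8]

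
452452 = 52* 8701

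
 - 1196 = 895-2091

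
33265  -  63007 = -29742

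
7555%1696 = 771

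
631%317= 314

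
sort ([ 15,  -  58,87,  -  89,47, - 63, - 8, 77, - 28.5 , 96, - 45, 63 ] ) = [-89, - 63,  -  58,-45, - 28.5, - 8,15, 47, 63,77 , 87 , 96]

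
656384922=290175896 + 366209026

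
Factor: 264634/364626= 307/423  =  3^ (-2 )*47^ ( - 1)*307^1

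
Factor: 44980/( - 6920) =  - 2^( - 1)*13^1 = - 13/2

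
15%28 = 15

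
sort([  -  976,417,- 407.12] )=[ - 976, - 407.12,417] 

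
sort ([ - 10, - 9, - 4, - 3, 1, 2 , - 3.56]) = [ - 10, - 9, - 4,-3.56  ,  -  3, 1, 2]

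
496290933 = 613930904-117639971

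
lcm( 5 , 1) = 5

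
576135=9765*59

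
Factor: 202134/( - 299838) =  - 7^(-1)*11^(- 2) * 571^1 = - 571/847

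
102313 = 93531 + 8782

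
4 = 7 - 3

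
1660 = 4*415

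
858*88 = 75504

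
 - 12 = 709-721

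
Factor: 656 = 2^4*41^1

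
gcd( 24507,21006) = 3501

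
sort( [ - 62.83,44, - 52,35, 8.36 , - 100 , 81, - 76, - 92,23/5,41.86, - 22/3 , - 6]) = [ - 100 , - 92, - 76, - 62.83, - 52, - 22/3, - 6,23/5,8.36,  35,41.86,44,81] 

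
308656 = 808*382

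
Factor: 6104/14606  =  2^2*7^1 * 67^( - 1) =28/67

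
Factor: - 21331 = - 83^1*257^1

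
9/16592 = 9/16592  =  0.00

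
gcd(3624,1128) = 24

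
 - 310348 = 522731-833079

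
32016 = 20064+11952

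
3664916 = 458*8002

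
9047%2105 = 627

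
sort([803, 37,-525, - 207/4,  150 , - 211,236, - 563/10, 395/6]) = [ - 525, - 211, - 563/10, - 207/4,37, 395/6, 150, 236,803] 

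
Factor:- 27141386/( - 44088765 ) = 2^1*3^( - 1)*5^( - 1)*7^(-1 )*19^1 * 419893^(- 1) * 714247^1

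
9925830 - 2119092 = 7806738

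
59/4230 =59/4230 =0.01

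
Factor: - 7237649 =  - 401^1*18049^1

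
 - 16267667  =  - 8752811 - 7514856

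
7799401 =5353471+2445930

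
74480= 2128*35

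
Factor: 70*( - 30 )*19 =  - 2^2 *3^1*5^2*7^1 * 19^1   =  -39900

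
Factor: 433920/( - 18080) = - 24=-2^3 * 3^1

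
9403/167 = 56 + 51/167 = 56.31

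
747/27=27  +  2/3 = 27.67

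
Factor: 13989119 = 13989119^1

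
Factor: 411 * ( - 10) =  - 4110=-  2^1*3^1*5^1 * 137^1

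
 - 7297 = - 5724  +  -1573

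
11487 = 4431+7056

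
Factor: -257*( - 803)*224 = 46227104 = 2^5*7^1*11^1*73^1*257^1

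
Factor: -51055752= - 2^3*3^1*11^1*193393^1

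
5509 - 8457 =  - 2948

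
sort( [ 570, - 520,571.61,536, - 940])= [ - 940, - 520,536, 570, 571.61] 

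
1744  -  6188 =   -  4444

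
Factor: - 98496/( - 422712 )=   24/103 = 2^3 * 3^1* 103^( - 1) 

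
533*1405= 748865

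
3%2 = 1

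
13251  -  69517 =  - 56266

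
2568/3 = 856 = 856.00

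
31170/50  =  623 + 2/5 = 623.40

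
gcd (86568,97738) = 2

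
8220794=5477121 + 2743673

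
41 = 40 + 1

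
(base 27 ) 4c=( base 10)120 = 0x78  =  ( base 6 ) 320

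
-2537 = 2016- 4553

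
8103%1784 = 967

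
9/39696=3/13232   =  0.00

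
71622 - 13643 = 57979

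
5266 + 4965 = 10231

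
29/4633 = 29/4633 = 0.01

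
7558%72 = 70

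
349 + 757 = 1106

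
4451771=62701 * 71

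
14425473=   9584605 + 4840868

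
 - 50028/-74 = 676 + 2/37= 676.05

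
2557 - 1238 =1319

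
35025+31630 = 66655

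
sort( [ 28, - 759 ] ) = [ - 759, 28]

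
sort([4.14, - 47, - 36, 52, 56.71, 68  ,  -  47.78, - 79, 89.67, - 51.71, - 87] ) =[  -  87, - 79, - 51.71,  -  47.78  , - 47, - 36,4.14,  52,56.71,68,89.67 ] 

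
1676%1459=217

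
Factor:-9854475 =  - 3^1*5^2*17^1* 59^1*131^1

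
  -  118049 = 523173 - 641222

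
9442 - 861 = 8581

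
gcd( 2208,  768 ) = 96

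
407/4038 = 407/4038= 0.10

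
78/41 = 78/41=1.90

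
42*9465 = 397530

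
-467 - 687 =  - 1154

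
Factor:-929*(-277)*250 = 2^1*5^3 * 277^1*929^1 = 64333250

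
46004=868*53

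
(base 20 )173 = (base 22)12F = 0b1000011111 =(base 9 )663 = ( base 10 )543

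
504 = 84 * 6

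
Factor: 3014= 2^1*11^1*137^1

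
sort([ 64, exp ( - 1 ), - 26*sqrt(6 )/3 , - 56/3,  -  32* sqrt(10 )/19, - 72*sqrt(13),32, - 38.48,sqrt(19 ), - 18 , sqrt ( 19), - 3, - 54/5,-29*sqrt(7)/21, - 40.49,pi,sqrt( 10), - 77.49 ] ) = [ - 72*sqrt( 13),-77.49, - 40.49, - 38.48, -26* sqrt( 6) /3 , - 56/3,  -  18,  -  54/5, - 32*sqrt( 10) /19, - 29*  sqrt( 7 ) /21,-3,exp(-1 ),  pi,sqrt(10 ),sqrt( 19 ),sqrt(19),32,64]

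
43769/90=43769/90 = 486.32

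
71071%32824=5423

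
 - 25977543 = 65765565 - 91743108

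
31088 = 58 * 536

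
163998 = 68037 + 95961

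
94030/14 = 47015/7 = 6716.43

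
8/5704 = 1/713 = 0.00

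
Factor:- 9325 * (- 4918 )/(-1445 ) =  - 9172070/289 = - 2^1*5^1* 17^(  -  2)*373^1 * 2459^1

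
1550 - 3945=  -2395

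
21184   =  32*662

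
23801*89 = 2118289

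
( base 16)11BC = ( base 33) 45J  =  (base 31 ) 4me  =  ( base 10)4540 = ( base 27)664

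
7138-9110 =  - 1972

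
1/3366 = 1/3366=0.00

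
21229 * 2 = 42458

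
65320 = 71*920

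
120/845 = 24/169 = 0.14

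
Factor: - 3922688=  - 2^8*7^1 * 11^1* 199^1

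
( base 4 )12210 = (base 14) 220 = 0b110100100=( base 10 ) 420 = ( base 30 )e0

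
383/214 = 1 + 169/214 = 1.79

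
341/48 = 341/48 = 7.10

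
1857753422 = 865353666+992399756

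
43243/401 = 107 + 336/401= 107.84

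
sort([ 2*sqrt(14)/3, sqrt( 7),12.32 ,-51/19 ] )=[-51/19 , 2*sqrt(14)/3,sqrt (7), 12.32] 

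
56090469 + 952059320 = 1008149789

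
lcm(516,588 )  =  25284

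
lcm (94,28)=1316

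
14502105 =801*18105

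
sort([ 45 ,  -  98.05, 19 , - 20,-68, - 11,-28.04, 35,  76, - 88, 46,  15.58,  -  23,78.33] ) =[ - 98.05,  -  88, -68,-28.04, - 23, - 20 ,-11, 15.58,19,35,45, 46,  76, 78.33]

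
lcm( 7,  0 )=0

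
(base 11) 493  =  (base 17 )208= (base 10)586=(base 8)1112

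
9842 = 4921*2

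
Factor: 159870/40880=2^( - 3)*3^1 * 7^( - 1)*73^1 = 219/56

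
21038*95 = 1998610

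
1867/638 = 2 + 591/638 = 2.93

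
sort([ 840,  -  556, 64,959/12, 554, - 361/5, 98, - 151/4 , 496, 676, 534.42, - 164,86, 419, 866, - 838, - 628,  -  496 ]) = [  -  838, - 628,- 556, -496,-164 , - 361/5, - 151/4, 64, 959/12,86,98,419,496, 534.42 , 554, 676, 840, 866 ] 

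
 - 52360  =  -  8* 6545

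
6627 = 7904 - 1277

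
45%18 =9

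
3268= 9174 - 5906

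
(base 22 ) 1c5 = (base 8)1361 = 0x2F1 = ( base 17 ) 2a5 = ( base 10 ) 753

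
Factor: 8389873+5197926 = 13587799=13587799^1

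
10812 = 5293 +5519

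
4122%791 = 167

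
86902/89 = 976 + 38/89 = 976.43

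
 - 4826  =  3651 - 8477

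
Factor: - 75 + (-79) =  -154 =- 2^1*7^1*11^1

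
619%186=61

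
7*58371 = 408597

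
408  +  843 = 1251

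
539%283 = 256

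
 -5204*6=-31224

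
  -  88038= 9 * ( - 9782) 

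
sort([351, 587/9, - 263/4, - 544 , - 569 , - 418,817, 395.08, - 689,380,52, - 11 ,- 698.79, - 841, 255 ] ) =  [-841, - 698.79, - 689 ,  -  569, - 544,-418, - 263/4,  -  11,  52 , 587/9,255,351,380,395.08,817 ]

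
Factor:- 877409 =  - 13^1*67493^1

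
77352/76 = 1017  +  15/19 = 1017.79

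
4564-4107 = 457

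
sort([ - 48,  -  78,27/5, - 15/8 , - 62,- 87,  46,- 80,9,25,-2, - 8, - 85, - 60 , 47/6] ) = [ - 87,  -  85, - 80,-78, - 62, - 60, - 48, - 8, - 2, - 15/8,27/5, 47/6, 9  ,  25, 46]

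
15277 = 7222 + 8055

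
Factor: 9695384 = 2^3 * 1211923^1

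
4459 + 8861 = 13320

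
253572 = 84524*3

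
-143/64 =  - 143/64 = - 2.23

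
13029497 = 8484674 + 4544823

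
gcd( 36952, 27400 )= 8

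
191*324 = 61884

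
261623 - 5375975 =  - 5114352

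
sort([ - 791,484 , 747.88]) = [ - 791,484,747.88 ]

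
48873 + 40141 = 89014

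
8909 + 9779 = 18688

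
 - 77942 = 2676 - 80618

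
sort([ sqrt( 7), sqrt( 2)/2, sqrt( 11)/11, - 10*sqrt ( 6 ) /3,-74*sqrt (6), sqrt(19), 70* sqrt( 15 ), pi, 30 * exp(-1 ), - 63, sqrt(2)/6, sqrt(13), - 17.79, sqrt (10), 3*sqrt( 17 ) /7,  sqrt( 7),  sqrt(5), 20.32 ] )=[-74 * sqrt(6), - 63, - 17.79,-10 *sqrt( 6)/3,sqrt(2 ) /6, sqrt(11)/11,sqrt( 2)/2,3*sqrt( 17 ) /7, sqrt( 5 ), sqrt( 7 ), sqrt( 7),pi,  sqrt( 10), sqrt(13) , sqrt( 19), 30*exp ( - 1 ),20.32, 70 * sqrt (15)]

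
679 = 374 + 305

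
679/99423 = 679/99423 = 0.01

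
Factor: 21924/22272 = 2^(-6 )*3^2*7^1 = 63/64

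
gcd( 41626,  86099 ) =13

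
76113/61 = 1247 + 46/61  =  1247.75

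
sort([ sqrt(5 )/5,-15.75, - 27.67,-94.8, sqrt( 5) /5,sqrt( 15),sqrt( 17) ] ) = [ - 94.8, - 27.67 , - 15.75,sqrt( 5 )/5,sqrt( 5)/5, sqrt( 15 ), sqrt( 17)] 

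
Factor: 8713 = 8713^1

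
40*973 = 38920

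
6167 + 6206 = 12373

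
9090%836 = 730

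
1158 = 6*193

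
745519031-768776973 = -23257942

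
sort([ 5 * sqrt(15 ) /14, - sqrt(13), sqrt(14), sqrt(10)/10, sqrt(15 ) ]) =[-sqrt(13 ), sqrt(10)/10,  5*sqrt(15 ) /14,sqrt(14 ),  sqrt( 15)] 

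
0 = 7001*0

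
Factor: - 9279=  -  3^2*1031^1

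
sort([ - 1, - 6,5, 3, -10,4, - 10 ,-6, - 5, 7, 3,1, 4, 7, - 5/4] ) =[ - 10,-10, - 6, -6, - 5, - 5/4, - 1, 1 , 3, 3,4, 4,5,7,  7]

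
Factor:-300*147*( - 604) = 2^4* 3^2*5^2 * 7^2*151^1=26636400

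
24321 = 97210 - 72889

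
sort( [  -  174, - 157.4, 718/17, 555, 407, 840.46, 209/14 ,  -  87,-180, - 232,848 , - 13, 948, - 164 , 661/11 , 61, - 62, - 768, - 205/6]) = [ - 768, - 232, - 180,-174, - 164, - 157.4 , - 87, - 62, - 205/6 , - 13, 209/14, 718/17,661/11,61 , 407,555,840.46, 848 , 948] 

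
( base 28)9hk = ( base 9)11321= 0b1110110000000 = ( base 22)FD6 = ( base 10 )7552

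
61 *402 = 24522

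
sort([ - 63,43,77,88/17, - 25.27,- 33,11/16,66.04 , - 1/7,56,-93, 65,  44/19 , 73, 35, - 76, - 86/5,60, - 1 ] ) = [-93, - 76, - 63,-33,  -  25.27, - 86/5 , - 1, - 1/7,11/16, 44/19,  88/17,35, 43 , 56, 60, 65, 66.04,73 , 77]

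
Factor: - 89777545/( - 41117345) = 11^1*13^1 * 307^1*409^1*8223469^( - 1 ) = 17955509/8223469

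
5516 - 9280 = -3764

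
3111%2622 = 489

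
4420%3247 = 1173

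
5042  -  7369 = - 2327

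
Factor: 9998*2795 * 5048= 141063381680 = 2^4*5^1*13^1*43^1*631^1*4999^1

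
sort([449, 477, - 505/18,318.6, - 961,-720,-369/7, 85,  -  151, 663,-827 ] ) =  [ - 961,-827, - 720,-151,-369/7, - 505/18,85, 318.6, 449, 477, 663 ] 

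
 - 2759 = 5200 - 7959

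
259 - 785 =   -  526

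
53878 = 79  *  682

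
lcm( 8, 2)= 8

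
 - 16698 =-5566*3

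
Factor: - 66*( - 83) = 5478 = 2^1*3^1*11^1 * 83^1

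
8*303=2424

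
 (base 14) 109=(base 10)205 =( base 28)79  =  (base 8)315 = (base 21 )9G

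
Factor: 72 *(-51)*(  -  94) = 2^4 * 3^3*17^1*47^1 = 345168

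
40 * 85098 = 3403920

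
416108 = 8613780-8197672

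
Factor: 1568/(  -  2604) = -2^3*3^ (  -  1) * 7^1*31^(  -  1 ) = - 56/93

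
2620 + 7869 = 10489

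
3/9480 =1/3160 = 0.00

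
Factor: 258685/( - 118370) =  - 2^( - 1)*89^( - 1)*389^1 = -389/178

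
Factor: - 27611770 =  - 2^1*5^1*29^1*95213^1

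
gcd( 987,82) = 1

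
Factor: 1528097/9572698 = 2^( - 1)*23^1*29^2 * 79^1*421^(-1)*11369^(-1)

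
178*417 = 74226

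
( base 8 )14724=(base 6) 50340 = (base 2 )1100111010100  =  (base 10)6612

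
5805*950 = 5514750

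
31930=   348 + 31582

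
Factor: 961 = 31^2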